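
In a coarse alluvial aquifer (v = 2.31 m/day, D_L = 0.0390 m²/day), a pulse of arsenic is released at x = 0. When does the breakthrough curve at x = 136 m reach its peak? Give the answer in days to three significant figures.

For the 1D instantaneous-source solution, setting ∂C/∂t = 0 at fixed x gives v²t² + 2Dt − x² = 0, so t = (√(D² + v²x²) − D)/v².
√(D² + v²x²) = √(0.0390² + 2.31² × 136²) = 314.2; v² = 5.3361.
t = (314.2 − 0.0390)/5.3361 = 58.9 days (vs. the pure-advection estimate x/v = 58.9 d).

58.9 days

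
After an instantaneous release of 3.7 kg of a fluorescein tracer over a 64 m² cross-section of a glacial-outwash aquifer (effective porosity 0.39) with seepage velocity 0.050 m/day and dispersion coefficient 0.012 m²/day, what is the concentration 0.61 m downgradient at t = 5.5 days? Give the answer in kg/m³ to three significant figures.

For an instantaneous plane source, C(x,t) = M/(n_e·A·√(4πDt)) · exp(−(x−vt)²/(4Dt)), with n_e·A the pore (flow) area.
Plume center vt = 0.050 × 5.5 = 0.275 m, so the well at 0.61 m is 0.335 m downgradient of the peak.
√(4πDt) = 0.9107 m, giving peak height M/(n_e·A·√(4πDt)) = 3.7/(0.39 × 64 × 0.9107) = 0.1628 kg/m³.
(x−vt)²/(4Dt) = (0.335)²/(4 × 0.012 × 5.5) = 0.4251; exp(−0.4251) = 0.6537.
C = 0.1628 × 0.6537 = 0.106 kg/m³.

0.106 kg/m³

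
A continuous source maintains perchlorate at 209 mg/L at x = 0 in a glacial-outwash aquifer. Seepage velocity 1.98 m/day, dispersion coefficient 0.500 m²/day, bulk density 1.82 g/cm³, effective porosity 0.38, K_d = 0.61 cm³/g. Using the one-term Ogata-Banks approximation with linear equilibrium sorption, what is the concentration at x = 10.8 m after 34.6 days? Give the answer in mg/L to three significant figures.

Retardation factor R = 1 + ρ_b·K_d/n = 1 + 1.82 × 0.61/0.38 = 3.922.
Sorption retards both mechanisms: v_R = v/R = 0.5048 m/day, D_R = D/R = 0.1275 m²/day.
v_R·t = 0.5048 × 34.6 = 17.46608 m; 2√(D_R t) = 4.201 m; argument = (10.8 − 17.46608)/4.201 = -1.587.
C = C₀ × ½·erfc(-1.587) = 209 × 0.9876 = 206 mg/L.

206 mg/L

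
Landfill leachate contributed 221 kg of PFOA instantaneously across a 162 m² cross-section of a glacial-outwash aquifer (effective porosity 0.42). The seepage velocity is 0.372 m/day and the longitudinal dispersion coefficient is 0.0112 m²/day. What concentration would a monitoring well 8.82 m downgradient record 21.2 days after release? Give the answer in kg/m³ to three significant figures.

For an instantaneous plane source, C(x,t) = M/(n_e·A·√(4πDt)) · exp(−(x−vt)²/(4Dt)), with n_e·A the pore (flow) area.
Plume center vt = 0.372 × 21.2 = 7.8864 m, so the well at 8.82 m is 0.9336 m downgradient of the peak.
√(4πDt) = 1.727 m, giving peak height M/(n_e·A·√(4πDt)) = 221/(0.42 × 162 × 1.727) = 1.881 kg/m³.
(x−vt)²/(4Dt) = (0.9336)²/(4 × 0.0112 × 21.2) = 0.9177; exp(−0.9177) = 0.3994.
C = 1.881 × 0.3994 = 0.751 kg/m³.

0.751 kg/m³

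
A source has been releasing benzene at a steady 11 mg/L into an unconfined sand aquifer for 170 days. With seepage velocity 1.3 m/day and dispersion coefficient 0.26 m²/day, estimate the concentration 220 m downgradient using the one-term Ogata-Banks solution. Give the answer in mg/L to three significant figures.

For a continuous step input, C/C₀ ≈ ½·erfc((x−vt)/(2√(Dt))).
vt = 1.3 × 170 = 221 m and 2√(Dt) = 2√(0.26 × 170) = 13.30 m.
Argument (x−vt)/(2√(Dt)) = (220 − 221)/13.30 = -0.07519; ½·erfc(-0.07519) = 0.5423.
C = 11 × 0.5423 = 5.97 mg/L.

5.97 mg/L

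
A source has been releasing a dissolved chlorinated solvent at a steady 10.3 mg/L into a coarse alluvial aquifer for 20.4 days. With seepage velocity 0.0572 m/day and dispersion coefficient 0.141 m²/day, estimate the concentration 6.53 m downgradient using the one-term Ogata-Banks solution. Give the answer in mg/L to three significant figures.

For a continuous step input, C/C₀ ≈ ½·erfc((x−vt)/(2√(Dt))).
vt = 0.0572 × 20.4 = 1.16688 m and 2√(Dt) = 2√(0.141 × 20.4) = 3.392 m.
Argument (x−vt)/(2√(Dt)) = (6.53 − 1.16688)/3.392 = 1.581; ½·erfc(1.581) = 0.01268.
C = 10.3 × 0.01268 = 0.131 mg/L.

0.131 mg/L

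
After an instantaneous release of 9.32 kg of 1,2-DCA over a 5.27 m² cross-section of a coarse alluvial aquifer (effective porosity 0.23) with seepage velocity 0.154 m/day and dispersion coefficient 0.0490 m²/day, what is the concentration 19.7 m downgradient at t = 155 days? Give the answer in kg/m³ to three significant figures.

0.444 kg/m³

For an instantaneous plane source, C(x,t) = M/(n_e·A·√(4πDt)) · exp(−(x−vt)²/(4Dt)), with n_e·A the pore (flow) area.
Plume center vt = 0.154 × 155 = 23.87 m, so the well at 19.7 m is 4.17 m upgradient of the peak.
√(4πDt) = 9.769 m, giving peak height M/(n_e·A·√(4πDt)) = 9.32/(0.23 × 5.27 × 9.769) = 0.7871 kg/m³.
(x−vt)²/(4Dt) = (-4.17)²/(4 × 0.0490 × 155) = 0.5724; exp(−0.5724) = 0.5642.
C = 0.7871 × 0.5642 = 0.444 kg/m³.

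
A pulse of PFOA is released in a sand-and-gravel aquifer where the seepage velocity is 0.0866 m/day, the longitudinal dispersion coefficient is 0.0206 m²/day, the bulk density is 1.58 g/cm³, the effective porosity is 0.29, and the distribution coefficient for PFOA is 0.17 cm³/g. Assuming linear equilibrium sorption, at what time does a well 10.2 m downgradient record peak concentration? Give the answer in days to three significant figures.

222 days

Retardation factor R = 1 + ρ_b·K_d/n = 1 + 1.58 × 0.17/0.29 = 1.926.
Sorption retards both mechanisms: v_R = v/R = 0.04496 m/day, D_R = D/R = 0.01070 m²/day.
Peak time from v_R²t² + 2D_R t − x² = 0: t = (√(D_R² + v_R²x²) − D_R)/v_R².
√(D_R² + v_R²x²) = √(0.01070² + 0.04496² × 10.2²) = 0.4587; v_R² = 0.002021.
t = (0.4587 − 0.01070)/0.002021 = 222 days.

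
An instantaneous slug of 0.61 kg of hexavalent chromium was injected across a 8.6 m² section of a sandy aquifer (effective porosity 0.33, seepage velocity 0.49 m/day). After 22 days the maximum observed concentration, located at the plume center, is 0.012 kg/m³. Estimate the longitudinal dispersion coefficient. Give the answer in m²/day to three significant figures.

At the plume center C_max = M/(n_e·A·√(4πDt)), so D = M²/(4πt·(n_e·A·C_max)²).
n_e·A·C_max = 0.33 × 8.6 × 0.012 = 0.03406 kg/m.
D = 0.61²/(4π × 22 × 0.03406²) = 1.16 m²/day.

1.16 m²/day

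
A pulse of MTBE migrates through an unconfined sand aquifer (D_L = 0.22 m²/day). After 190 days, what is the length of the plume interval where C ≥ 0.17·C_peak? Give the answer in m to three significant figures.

34.4 m

The plume is Gaussian with σ = √(2Dt) = √(2 × 0.22 × 190) = 9.143 m.
C/C_peak = exp(−Δx²/(2σ²)) = 0.17 ⇒ Δx = σ·√(−2 ln 0.17) = 9.143 × 1.883 = 17.22 m.
Width = 2Δx = 34.4 m.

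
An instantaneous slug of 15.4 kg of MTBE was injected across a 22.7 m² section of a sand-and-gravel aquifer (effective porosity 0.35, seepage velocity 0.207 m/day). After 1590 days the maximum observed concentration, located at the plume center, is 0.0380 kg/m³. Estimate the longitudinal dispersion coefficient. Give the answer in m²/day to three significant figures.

At the plume center C_max = M/(n_e·A·√(4πDt)), so D = M²/(4πt·(n_e·A·C_max)²).
n_e·A·C_max = 0.35 × 22.7 × 0.0380 = 0.3019 kg/m.
D = 15.4²/(4π × 1590 × 0.3019²) = 0.130 m²/day.

0.130 m²/day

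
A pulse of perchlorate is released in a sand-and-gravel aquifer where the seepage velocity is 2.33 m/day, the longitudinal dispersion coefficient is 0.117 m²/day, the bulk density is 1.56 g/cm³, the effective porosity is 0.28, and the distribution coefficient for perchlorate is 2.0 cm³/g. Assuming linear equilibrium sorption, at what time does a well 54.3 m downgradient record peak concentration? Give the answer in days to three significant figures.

Retardation factor R = 1 + ρ_b·K_d/n = 1 + 1.56 × 2.0/0.28 = 12.14.
Sorption retards both mechanisms: v_R = v/R = 0.1919 m/day, D_R = D/R = 0.009638 m²/day.
Peak time from v_R²t² + 2D_R t − x² = 0: t = (√(D_R² + v_R²x²) − D_R)/v_R².
√(D_R² + v_R²x²) = √(0.009638² + 0.1919² × 54.3²) = 10.42; v_R² = 0.03683.
t = (10.42 − 0.009638)/0.03683 = 283 days.

283 days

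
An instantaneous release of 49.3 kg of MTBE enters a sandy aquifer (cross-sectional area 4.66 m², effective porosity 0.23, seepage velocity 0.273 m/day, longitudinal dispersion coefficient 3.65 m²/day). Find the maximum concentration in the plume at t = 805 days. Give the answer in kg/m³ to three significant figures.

The peak of an instantaneous 1D plume sits at x = vt; there the Gaussian factor is 1 and C_max = M/(n_e·A·√(4πDt)), where n_e·A is the pore area the mass is dissolved in.
√(4πDt) = √(4π × 3.65 × 805) = 192.2 m, so C_max = 49.3/(0.23 × 4.66 × 192.2) = 0.239 kg/m³.

0.239 kg/m³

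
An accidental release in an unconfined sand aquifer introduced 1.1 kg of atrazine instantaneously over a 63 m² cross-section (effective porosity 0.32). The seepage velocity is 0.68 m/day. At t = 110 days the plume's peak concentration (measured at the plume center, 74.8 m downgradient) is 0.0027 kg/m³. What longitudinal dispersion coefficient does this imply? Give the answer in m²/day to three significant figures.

At the plume center C_max = M/(n_e·A·√(4πDt)), so D = M²/(4πt·(n_e·A·C_max)²).
n_e·A·C_max = 0.32 × 63 × 0.0027 = 0.05443 kg/m.
D = 1.1²/(4π × 110 × 0.05443²) = 0.295 m²/day.

0.295 m²/day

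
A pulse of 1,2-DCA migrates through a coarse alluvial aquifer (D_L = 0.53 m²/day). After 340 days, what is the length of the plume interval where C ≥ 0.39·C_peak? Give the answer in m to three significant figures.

52.1 m

The plume is Gaussian with σ = √(2Dt) = √(2 × 0.53 × 340) = 18.98 m.
C/C_peak = exp(−Δx²/(2σ²)) = 0.39 ⇒ Δx = σ·√(−2 ln 0.39) = 18.98 × 1.372 = 26.04 m.
Width = 2Δx = 52.1 m.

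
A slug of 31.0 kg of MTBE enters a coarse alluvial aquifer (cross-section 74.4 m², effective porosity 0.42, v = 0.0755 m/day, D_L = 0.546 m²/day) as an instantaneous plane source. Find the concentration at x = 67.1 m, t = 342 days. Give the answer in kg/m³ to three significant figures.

0.00209 kg/m³

For an instantaneous plane source, C(x,t) = M/(n_e·A·√(4πDt)) · exp(−(x−vt)²/(4Dt)), with n_e·A the pore (flow) area.
Plume center vt = 0.0755 × 342 = 25.821 m, so the well at 67.1 m is 41.279 m downgradient of the peak.
√(4πDt) = 48.44 m, giving peak height M/(n_e·A·√(4πDt)) = 31.0/(0.42 × 74.4 × 48.44) = 0.02048 kg/m³.
(x−vt)²/(4Dt) = (41.279)²/(4 × 0.546 × 342) = 2.281; exp(−2.281) = 0.1022.
C = 0.02048 × 0.1022 = 0.00209 kg/m³.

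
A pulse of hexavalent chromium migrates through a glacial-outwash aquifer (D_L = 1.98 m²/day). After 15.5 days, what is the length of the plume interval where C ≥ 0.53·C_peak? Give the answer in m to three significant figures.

The plume is Gaussian with σ = √(2Dt) = √(2 × 1.98 × 15.5) = 7.835 m.
C/C_peak = exp(−Δx²/(2σ²)) = 0.53 ⇒ Δx = σ·√(−2 ln 0.53) = 7.835 × 1.127 = 8.830 m.
Width = 2Δx = 17.7 m.

17.7 m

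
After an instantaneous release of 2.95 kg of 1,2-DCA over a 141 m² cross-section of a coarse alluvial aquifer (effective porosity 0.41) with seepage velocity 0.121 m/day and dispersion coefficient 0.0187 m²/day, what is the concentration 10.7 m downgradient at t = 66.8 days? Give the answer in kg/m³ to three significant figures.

For an instantaneous plane source, C(x,t) = M/(n_e·A·√(4πDt)) · exp(−(x−vt)²/(4Dt)), with n_e·A the pore (flow) area.
Plume center vt = 0.121 × 66.8 = 8.0828 m, so the well at 10.7 m is 2.6172 m downgradient of the peak.
√(4πDt) = 3.962 m, giving peak height M/(n_e·A·√(4πDt)) = 2.95/(0.41 × 141 × 3.962) = 0.01288 kg/m³.
(x−vt)²/(4Dt) = (2.6172)²/(4 × 0.0187 × 66.8) = 1.371; exp(−1.371) = 0.2539.
C = 0.01288 × 0.2539 = 0.00327 kg/m³.

0.00327 kg/m³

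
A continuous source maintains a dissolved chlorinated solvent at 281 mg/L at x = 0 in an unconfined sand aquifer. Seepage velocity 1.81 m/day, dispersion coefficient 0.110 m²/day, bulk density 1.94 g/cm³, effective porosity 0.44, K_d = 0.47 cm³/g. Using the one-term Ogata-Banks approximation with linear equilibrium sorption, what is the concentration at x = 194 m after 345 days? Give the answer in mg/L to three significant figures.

272 mg/L

Retardation factor R = 1 + ρ_b·K_d/n = 1 + 1.94 × 0.47/0.44 = 3.072.
Sorption retards both mechanisms: v_R = v/R = 0.5892 m/day, D_R = D/R = 0.03581 m²/day.
v_R·t = 0.5892 × 345 = 203.274 m; 2√(D_R t) = 7.030 m; argument = (194 − 203.274)/7.030 = -1.319.
C = C₀ × ½·erfc(-1.319) = 281 × 0.9689 = 272 mg/L.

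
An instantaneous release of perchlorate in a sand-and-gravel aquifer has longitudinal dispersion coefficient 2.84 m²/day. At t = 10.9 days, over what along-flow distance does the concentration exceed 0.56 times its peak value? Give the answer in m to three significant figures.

16.9 m

The plume is Gaussian with σ = √(2Dt) = √(2 × 2.84 × 10.9) = 7.868 m.
C/C_peak = exp(−Δx²/(2σ²)) = 0.56 ⇒ Δx = σ·√(−2 ln 0.56) = 7.868 × 1.077 = 8.474 m.
Width = 2Δx = 16.9 m.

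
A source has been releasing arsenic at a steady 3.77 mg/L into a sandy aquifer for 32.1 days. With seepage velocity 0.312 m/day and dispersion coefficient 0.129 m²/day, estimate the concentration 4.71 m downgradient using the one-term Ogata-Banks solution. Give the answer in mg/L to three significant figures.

For a continuous step input, C/C₀ ≈ ½·erfc((x−vt)/(2√(Dt))).
vt = 0.312 × 32.1 = 10.0152 m and 2√(Dt) = 2√(0.129 × 32.1) = 4.070 m.
Argument (x−vt)/(2√(Dt)) = (4.71 − 10.0152)/4.070 = -1.303; ½·erfc(-1.303) = 0.9673.
C = 3.77 × 0.9673 = 3.65 mg/L.

3.65 mg/L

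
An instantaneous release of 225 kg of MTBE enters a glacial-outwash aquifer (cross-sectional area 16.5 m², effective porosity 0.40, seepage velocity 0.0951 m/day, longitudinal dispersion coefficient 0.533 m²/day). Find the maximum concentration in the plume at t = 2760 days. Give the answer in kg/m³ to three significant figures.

0.251 kg/m³

The peak of an instantaneous 1D plume sits at x = vt; there the Gaussian factor is 1 and C_max = M/(n_e·A·√(4πDt)), where n_e·A is the pore area the mass is dissolved in.
√(4πDt) = √(4π × 0.533 × 2760) = 136.0 m, so C_max = 225/(0.40 × 16.5 × 136.0) = 0.251 kg/m³.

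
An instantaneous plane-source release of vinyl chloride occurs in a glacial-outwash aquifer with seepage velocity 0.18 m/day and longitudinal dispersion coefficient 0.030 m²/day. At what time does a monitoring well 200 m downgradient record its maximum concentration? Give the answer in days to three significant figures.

For the 1D instantaneous-source solution, setting ∂C/∂t = 0 at fixed x gives v²t² + 2Dt − x² = 0, so t = (√(D² + v²x²) − D)/v².
√(D² + v²x²) = √(0.030² + 0.18² × 200²) = 36.00; v² = 0.0324.
t = (36.00 − 0.030)/0.0324 = 1110 days (vs. the pure-advection estimate x/v = 1110 d).

1110 days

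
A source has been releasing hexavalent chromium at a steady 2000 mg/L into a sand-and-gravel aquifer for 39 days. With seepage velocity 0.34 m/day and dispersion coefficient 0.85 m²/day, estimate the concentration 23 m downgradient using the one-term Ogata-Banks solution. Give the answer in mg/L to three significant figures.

For a continuous step input, C/C₀ ≈ ½·erfc((x−vt)/(2√(Dt))).
vt = 0.34 × 39 = 13.26 m and 2√(Dt) = 2√(0.85 × 39) = 11.52 m.
Argument (x−vt)/(2√(Dt)) = (23 − 13.26)/11.52 = 0.8455; ½·erfc(0.8455) = 0.1159.
C = 2000 × 0.1159 = 232 mg/L.

232 mg/L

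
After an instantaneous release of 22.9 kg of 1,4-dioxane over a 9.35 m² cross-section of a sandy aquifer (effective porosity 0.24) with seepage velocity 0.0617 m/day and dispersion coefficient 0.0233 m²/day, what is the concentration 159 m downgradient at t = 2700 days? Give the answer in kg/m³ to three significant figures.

For an instantaneous plane source, C(x,t) = M/(n_e·A·√(4πDt)) · exp(−(x−vt)²/(4Dt)), with n_e·A the pore (flow) area.
Plume center vt = 0.0617 × 2700 = 166.59 m, so the well at 159 m is 7.59 m upgradient of the peak.
√(4πDt) = 28.12 m, giving peak height M/(n_e·A·√(4πDt)) = 22.9/(0.24 × 9.35 × 28.12) = 0.3629 kg/m³.
(x−vt)²/(4Dt) = (-7.59)²/(4 × 0.0233 × 2700) = 0.2289; exp(−0.2289) = 0.7954.
C = 0.3629 × 0.7954 = 0.289 kg/m³.

0.289 kg/m³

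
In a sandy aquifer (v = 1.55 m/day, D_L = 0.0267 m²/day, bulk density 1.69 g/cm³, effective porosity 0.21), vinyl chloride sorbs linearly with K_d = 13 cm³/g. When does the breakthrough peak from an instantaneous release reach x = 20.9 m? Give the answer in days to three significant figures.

Retardation factor R = 1 + ρ_b·K_d/n = 1 + 1.69 × 13/0.21 = 105.6.
Sorption retards both mechanisms: v_R = v/R = 0.01468 m/day, D_R = D/R = 0.0002528 m²/day.
Peak time from v_R²t² + 2D_R t − x² = 0: t = (√(D_R² + v_R²x²) − D_R)/v_R².
√(D_R² + v_R²x²) = √(0.0002528² + 0.01468² × 20.9²) = 0.3068; v_R² = 0.0002155.
t = (0.3068 − 0.0002528)/0.0002155 = 1420 days.

1420 days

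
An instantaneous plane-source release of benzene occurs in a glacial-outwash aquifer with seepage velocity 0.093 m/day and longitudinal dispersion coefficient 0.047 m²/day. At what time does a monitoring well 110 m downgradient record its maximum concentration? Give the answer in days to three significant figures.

For the 1D instantaneous-source solution, setting ∂C/∂t = 0 at fixed x gives v²t² + 2Dt − x² = 0, so t = (√(D² + v²x²) − D)/v².
√(D² + v²x²) = √(0.047² + 0.093² × 110²) = 10.23; v² = 0.008649.
t = (10.23 − 0.047)/0.008649 = 1180 days (vs. the pure-advection estimate x/v = 1180 d).

1180 days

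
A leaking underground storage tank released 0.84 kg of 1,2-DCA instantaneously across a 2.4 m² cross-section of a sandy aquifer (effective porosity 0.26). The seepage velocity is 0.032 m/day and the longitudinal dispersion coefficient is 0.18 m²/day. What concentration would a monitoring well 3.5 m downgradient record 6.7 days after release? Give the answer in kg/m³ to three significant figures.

For an instantaneous plane source, C(x,t) = M/(n_e·A·√(4πDt)) · exp(−(x−vt)²/(4Dt)), with n_e·A the pore (flow) area.
Plume center vt = 0.032 × 6.7 = 0.2144 m, so the well at 3.5 m is 3.2856 m downgradient of the peak.
√(4πDt) = 3.893 m, giving peak height M/(n_e·A·√(4πDt)) = 0.84/(0.26 × 2.4 × 3.893) = 0.3458 kg/m³.
(x−vt)²/(4Dt) = (3.2856)²/(4 × 0.18 × 6.7) = 2.238; exp(−2.238) = 0.1067.
C = 0.3458 × 0.1067 = 0.0369 kg/m³.

0.0369 kg/m³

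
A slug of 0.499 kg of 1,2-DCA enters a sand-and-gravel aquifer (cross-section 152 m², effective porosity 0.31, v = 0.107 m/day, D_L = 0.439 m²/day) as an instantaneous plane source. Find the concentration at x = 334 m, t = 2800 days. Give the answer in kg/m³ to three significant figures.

6.70e-05 kg/m³

For an instantaneous plane source, C(x,t) = M/(n_e·A·√(4πDt)) · exp(−(x−vt)²/(4Dt)), with n_e·A the pore (flow) area.
Plume center vt = 0.107 × 2800 = 299.6 m, so the well at 334 m is 34.4 m downgradient of the peak.
√(4πDt) = 124.3 m, giving peak height M/(n_e·A·√(4πDt)) = 0.499/(0.31 × 152 × 124.3) = 8.520e-05 kg/m³.
(x−vt)²/(4Dt) = (34.4)²/(4 × 0.439 × 2800) = 0.2407; exp(−0.2407) = 0.7861.
C = 8.520e-05 × 0.7861 = 6.70e-05 kg/m³.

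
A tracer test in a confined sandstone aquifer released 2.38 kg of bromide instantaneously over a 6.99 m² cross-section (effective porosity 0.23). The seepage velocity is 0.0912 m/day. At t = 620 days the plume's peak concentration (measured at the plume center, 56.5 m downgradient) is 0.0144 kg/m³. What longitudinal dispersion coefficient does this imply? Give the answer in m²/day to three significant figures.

At the plume center C_max = M/(n_e·A·√(4πDt)), so D = M²/(4πt·(n_e·A·C_max)²).
n_e·A·C_max = 0.23 × 6.99 × 0.0144 = 0.02315 kg/m.
D = 2.38²/(4π × 620 × 0.02315²) = 1.36 m²/day.

1.36 m²/day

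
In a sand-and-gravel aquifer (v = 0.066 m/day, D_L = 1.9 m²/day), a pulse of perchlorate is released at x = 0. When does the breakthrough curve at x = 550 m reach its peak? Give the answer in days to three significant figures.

For the 1D instantaneous-source solution, setting ∂C/∂t = 0 at fixed x gives v²t² + 2Dt − x² = 0, so t = (√(D² + v²x²) − D)/v².
√(D² + v²x²) = √(1.9² + 0.066² × 550²) = 36.35; v² = 0.004356.
t = (36.35 − 1.9)/0.004356 = 7910 days (vs. the pure-advection estimate x/v = 8330 d).

7910 days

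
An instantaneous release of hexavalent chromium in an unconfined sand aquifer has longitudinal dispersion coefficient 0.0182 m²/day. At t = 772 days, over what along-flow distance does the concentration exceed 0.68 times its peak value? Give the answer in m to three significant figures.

9.31 m

The plume is Gaussian with σ = √(2Dt) = √(2 × 0.0182 × 772) = 5.301 m.
C/C_peak = exp(−Δx²/(2σ²)) = 0.68 ⇒ Δx = σ·√(−2 ln 0.68) = 5.301 × 0.8783 = 4.656 m.
Width = 2Δx = 9.31 m.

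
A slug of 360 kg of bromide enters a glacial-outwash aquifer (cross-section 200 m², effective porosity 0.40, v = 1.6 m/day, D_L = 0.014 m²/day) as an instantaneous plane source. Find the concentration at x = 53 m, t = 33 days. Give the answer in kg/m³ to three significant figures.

1.83 kg/m³

For an instantaneous plane source, C(x,t) = M/(n_e·A·√(4πDt)) · exp(−(x−vt)²/(4Dt)), with n_e·A the pore (flow) area.
Plume center vt = 1.6 × 33 = 52.8 m, so the well at 53 m is 0.2 m downgradient of the peak.
√(4πDt) = 2.409 m, giving peak height M/(n_e·A·√(4πDt)) = 360/(0.40 × 200 × 2.409) = 1.868 kg/m³.
(x−vt)²/(4Dt) = (0.2)²/(4 × 0.014 × 33) = 0.02165; exp(−0.02165) = 0.9786.
C = 1.868 × 0.9786 = 1.83 kg/m³.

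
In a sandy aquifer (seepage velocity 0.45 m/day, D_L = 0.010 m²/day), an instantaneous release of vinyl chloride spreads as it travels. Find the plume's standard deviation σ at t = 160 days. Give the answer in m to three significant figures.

1.79 m

Dispersive spreading gives a Gaussian with σ² = 2Dt; advection only shifts the center.
σ = √(2 × 0.010 × 160) = 1.79 m.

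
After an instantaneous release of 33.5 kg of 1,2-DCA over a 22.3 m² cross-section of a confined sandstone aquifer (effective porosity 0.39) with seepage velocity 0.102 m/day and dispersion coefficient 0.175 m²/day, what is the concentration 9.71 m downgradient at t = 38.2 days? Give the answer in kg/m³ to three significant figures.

For an instantaneous plane source, C(x,t) = M/(n_e·A·√(4πDt)) · exp(−(x−vt)²/(4Dt)), with n_e·A the pore (flow) area.
Plume center vt = 0.102 × 38.2 = 3.8964 m, so the well at 9.71 m is 5.8136 m downgradient of the peak.
√(4πDt) = 9.165 m, giving peak height M/(n_e·A·√(4πDt)) = 33.5/(0.39 × 22.3 × 9.165) = 0.4203 kg/m³.
(x−vt)²/(4Dt) = (5.8136)²/(4 × 0.175 × 38.2) = 1.264; exp(−1.264) = 0.2825.
C = 0.4203 × 0.2825 = 0.119 kg/m³.

0.119 kg/m³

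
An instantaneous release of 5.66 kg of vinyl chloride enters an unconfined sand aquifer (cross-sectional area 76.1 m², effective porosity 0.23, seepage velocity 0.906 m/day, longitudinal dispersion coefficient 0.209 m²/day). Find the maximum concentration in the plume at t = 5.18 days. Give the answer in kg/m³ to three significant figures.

The peak of an instantaneous 1D plume sits at x = vt; there the Gaussian factor is 1 and C_max = M/(n_e·A·√(4πDt)), where n_e·A is the pore area the mass is dissolved in.
√(4πDt) = √(4π × 0.209 × 5.18) = 3.688 m, so C_max = 5.66/(0.23 × 76.1 × 3.688) = 0.0877 kg/m³.

0.0877 kg/m³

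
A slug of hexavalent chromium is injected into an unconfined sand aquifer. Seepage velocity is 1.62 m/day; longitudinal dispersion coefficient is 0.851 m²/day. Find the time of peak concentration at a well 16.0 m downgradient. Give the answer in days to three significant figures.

9.56 days

For the 1D instantaneous-source solution, setting ∂C/∂t = 0 at fixed x gives v²t² + 2Dt − x² = 0, so t = (√(D² + v²x²) − D)/v².
√(D² + v²x²) = √(0.851² + 1.62² × 16.0²) = 25.93; v² = 2.6244.
t = (25.93 − 0.851)/2.6244 = 9.56 days (vs. the pure-advection estimate x/v = 9.88 d).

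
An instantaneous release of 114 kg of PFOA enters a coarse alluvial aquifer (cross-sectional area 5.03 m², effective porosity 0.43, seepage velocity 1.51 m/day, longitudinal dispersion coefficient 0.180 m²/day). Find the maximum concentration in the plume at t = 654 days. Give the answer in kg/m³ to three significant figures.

1.37 kg/m³

The peak of an instantaneous 1D plume sits at x = vt; there the Gaussian factor is 1 and C_max = M/(n_e·A·√(4πDt)), where n_e·A is the pore area the mass is dissolved in.
√(4πDt) = √(4π × 0.180 × 654) = 38.46 m, so C_max = 114/(0.43 × 5.03 × 38.46) = 1.37 kg/m³.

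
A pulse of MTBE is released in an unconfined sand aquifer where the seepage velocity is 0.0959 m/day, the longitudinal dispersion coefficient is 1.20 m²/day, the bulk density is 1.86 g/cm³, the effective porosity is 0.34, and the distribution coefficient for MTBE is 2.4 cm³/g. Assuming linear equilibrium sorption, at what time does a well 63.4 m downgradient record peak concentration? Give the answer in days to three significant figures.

7680 days

Retardation factor R = 1 + ρ_b·K_d/n = 1 + 1.86 × 2.4/0.34 = 14.13.
Sorption retards both mechanisms: v_R = v/R = 0.006787 m/day, D_R = D/R = 0.08493 m²/day.
Peak time from v_R²t² + 2D_R t − x² = 0: t = (√(D_R² + v_R²x²) − D_R)/v_R².
√(D_R² + v_R²x²) = √(0.08493² + 0.006787² × 63.4²) = 0.4386; v_R² = 4.606e-05.
t = (0.4386 − 0.08493)/4.606e-05 = 7680 days.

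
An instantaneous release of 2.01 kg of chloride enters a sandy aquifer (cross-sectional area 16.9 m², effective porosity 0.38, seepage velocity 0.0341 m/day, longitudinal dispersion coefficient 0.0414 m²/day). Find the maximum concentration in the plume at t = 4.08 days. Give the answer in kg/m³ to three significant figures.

The peak of an instantaneous 1D plume sits at x = vt; there the Gaussian factor is 1 and C_max = M/(n_e·A·√(4πDt)), where n_e·A is the pore area the mass is dissolved in.
√(4πDt) = √(4π × 0.0414 × 4.08) = 1.457 m, so C_max = 2.01/(0.38 × 16.9 × 1.457) = 0.215 kg/m³.

0.215 kg/m³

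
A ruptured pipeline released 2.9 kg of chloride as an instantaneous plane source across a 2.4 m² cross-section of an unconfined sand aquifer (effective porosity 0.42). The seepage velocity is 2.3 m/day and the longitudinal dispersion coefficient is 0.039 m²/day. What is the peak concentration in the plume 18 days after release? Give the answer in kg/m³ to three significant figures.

0.969 kg/m³

The peak of an instantaneous 1D plume sits at x = vt; there the Gaussian factor is 1 and C_max = M/(n_e·A·√(4πDt)), where n_e·A is the pore area the mass is dissolved in.
√(4πDt) = √(4π × 0.039 × 18) = 2.970 m, so C_max = 2.9/(0.42 × 2.4 × 2.970) = 0.969 kg/m³.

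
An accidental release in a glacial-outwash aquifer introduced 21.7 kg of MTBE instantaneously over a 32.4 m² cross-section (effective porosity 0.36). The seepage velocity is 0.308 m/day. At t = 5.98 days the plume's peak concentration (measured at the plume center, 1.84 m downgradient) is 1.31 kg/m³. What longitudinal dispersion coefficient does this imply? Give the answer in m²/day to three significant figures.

At the plume center C_max = M/(n_e·A·√(4πDt)), so D = M²/(4πt·(n_e·A·C_max)²).
n_e·A·C_max = 0.36 × 32.4 × 1.31 = 15.28 kg/m.
D = 21.7²/(4π × 5.98 × 15.28²) = 0.0268 m²/day.

0.0268 m²/day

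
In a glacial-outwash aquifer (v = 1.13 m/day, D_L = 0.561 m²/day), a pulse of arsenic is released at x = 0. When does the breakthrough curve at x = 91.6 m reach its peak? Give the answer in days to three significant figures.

80.6 days

For the 1D instantaneous-source solution, setting ∂C/∂t = 0 at fixed x gives v²t² + 2Dt − x² = 0, so t = (√(D² + v²x²) − D)/v².
√(D² + v²x²) = √(0.561² + 1.13² × 91.6²) = 103.5; v² = 1.2769.
t = (103.5 − 0.561)/1.2769 = 80.6 days (vs. the pure-advection estimate x/v = 81.1 d).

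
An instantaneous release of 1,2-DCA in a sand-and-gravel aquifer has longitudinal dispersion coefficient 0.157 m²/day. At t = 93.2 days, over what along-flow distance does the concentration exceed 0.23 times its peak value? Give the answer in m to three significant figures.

18.5 m

The plume is Gaussian with σ = √(2Dt) = √(2 × 0.157 × 93.2) = 5.410 m.
C/C_peak = exp(−Δx²/(2σ²)) = 0.23 ⇒ Δx = σ·√(−2 ln 0.23) = 5.410 × 1.714 = 9.273 m.
Width = 2Δx = 18.5 m.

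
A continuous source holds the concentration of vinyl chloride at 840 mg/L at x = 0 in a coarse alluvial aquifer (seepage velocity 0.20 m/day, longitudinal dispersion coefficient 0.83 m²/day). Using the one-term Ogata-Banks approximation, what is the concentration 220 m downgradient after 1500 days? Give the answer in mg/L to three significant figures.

794 mg/L

For a continuous step input, C/C₀ ≈ ½·erfc((x−vt)/(2√(Dt))).
vt = 0.20 × 1500 = 300 m and 2√(Dt) = 2√(0.83 × 1500) = 70.57 m.
Argument (x−vt)/(2√(Dt)) = (220 − 300)/70.57 = -1.134; ½·erfc(-1.134) = 0.9456.
C = 840 × 0.9456 = 794 mg/L.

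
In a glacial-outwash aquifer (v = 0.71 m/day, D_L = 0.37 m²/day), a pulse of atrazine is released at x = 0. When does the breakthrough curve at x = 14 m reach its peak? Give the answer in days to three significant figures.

19.0 days

For the 1D instantaneous-source solution, setting ∂C/∂t = 0 at fixed x gives v²t² + 2Dt − x² = 0, so t = (√(D² + v²x²) − D)/v².
√(D² + v²x²) = √(0.37² + 0.71² × 14²) = 9.947; v² = 0.5041.
t = (9.947 − 0.37)/0.5041 = 19.0 days (vs. the pure-advection estimate x/v = 19.7 d).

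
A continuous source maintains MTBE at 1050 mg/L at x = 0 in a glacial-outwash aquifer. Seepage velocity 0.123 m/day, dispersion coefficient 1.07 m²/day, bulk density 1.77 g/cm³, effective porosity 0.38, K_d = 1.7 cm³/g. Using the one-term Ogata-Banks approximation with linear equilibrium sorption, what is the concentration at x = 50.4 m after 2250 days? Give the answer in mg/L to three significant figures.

212 mg/L

Retardation factor R = 1 + ρ_b·K_d/n = 1 + 1.77 × 1.7/0.38 = 8.918.
Sorption retards both mechanisms: v_R = v/R = 0.01379 m/day, D_R = D/R = 0.1200 m²/day.
v_R·t = 0.01379 × 2250 = 31.0275 m; 2√(D_R t) = 32.86 m; argument = (50.4 − 31.0275)/32.86 = 0.5895.
C = C₀ × ½·erfc(0.5895) = 1050 × 0.2022 = 212 mg/L.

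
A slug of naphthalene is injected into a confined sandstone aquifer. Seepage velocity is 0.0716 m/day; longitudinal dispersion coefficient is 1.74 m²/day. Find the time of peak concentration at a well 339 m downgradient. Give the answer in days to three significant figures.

For the 1D instantaneous-source solution, setting ∂C/∂t = 0 at fixed x gives v²t² + 2Dt − x² = 0, so t = (√(D² + v²x²) − D)/v².
√(D² + v²x²) = √(1.74² + 0.0716² × 339²) = 24.33; v² = 0.00512656.
t = (24.33 − 1.74)/0.00512656 = 4410 days (vs. the pure-advection estimate x/v = 4730 d).

4410 days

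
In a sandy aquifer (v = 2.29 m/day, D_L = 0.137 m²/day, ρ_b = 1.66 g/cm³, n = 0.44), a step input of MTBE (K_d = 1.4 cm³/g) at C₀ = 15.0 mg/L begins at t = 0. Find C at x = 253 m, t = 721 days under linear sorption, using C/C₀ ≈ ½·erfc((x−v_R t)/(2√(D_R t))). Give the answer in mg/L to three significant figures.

14.4 mg/L

Retardation factor R = 1 + ρ_b·K_d/n = 1 + 1.66 × 1.4/0.44 = 6.282.
Sorption retards both mechanisms: v_R = v/R = 0.3645 m/day, D_R = D/R = 0.02181 m²/day.
v_R·t = 0.3645 × 721 = 262.8045 m; 2√(D_R t) = 7.931 m; argument = (253 − 262.8045)/7.931 = -1.236.
C = C₀ × ½·erfc(-1.236) = 15.0 × 0.9598 = 14.4 mg/L.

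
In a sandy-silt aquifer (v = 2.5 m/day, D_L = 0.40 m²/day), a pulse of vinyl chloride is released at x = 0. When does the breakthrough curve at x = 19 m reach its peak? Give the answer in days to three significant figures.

For the 1D instantaneous-source solution, setting ∂C/∂t = 0 at fixed x gives v²t² + 2Dt − x² = 0, so t = (√(D² + v²x²) − D)/v².
√(D² + v²x²) = √(0.40² + 2.5² × 19²) = 47.50; v² = 6.25.
t = (47.50 − 0.40)/6.25 = 7.54 days (vs. the pure-advection estimate x/v = 7.60 d).

7.54 days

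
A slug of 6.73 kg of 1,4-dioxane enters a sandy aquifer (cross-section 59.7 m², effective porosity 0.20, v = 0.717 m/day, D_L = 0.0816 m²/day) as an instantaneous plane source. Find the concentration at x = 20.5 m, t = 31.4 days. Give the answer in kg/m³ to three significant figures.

For an instantaneous plane source, C(x,t) = M/(n_e·A·√(4πDt)) · exp(−(x−vt)²/(4Dt)), with n_e·A the pore (flow) area.
Plume center vt = 0.717 × 31.4 = 22.5138 m, so the well at 20.5 m is 2.0138 m upgradient of the peak.
√(4πDt) = 5.674 m, giving peak height M/(n_e·A·√(4πDt)) = 6.73/(0.20 × 59.7 × 5.674) = 0.09934 kg/m³.
(x−vt)²/(4Dt) = (-2.0138)²/(4 × 0.0816 × 31.4) = 0.3957; exp(−0.3957) = 0.6732.
C = 0.09934 × 0.6732 = 0.0669 kg/m³.

0.0669 kg/m³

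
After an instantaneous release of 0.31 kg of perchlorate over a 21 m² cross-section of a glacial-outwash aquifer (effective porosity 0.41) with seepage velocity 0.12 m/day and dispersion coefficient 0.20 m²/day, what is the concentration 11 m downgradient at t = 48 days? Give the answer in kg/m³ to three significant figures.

For an instantaneous plane source, C(x,t) = M/(n_e·A·√(4πDt)) · exp(−(x−vt)²/(4Dt)), with n_e·A the pore (flow) area.
Plume center vt = 0.12 × 48 = 5.76 m, so the well at 11 m is 5.24 m downgradient of the peak.
√(4πDt) = 10.98 m, giving peak height M/(n_e·A·√(4πDt)) = 0.31/(0.41 × 21 × 10.98) = 0.003279 kg/m³.
(x−vt)²/(4Dt) = (5.24)²/(4 × 0.20 × 48) = 0.7150; exp(−0.7150) = 0.4892.
C = 0.003279 × 0.4892 = 0.00160 kg/m³.

0.00160 kg/m³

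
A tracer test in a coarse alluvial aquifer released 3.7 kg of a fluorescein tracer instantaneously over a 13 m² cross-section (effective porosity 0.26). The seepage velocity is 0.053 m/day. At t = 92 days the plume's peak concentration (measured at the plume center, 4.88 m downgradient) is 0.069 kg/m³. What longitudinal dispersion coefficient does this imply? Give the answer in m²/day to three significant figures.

At the plume center C_max = M/(n_e·A·√(4πDt)), so D = M²/(4πt·(n_e·A·C_max)²).
n_e·A·C_max = 0.26 × 13 × 0.069 = 0.2332 kg/m.
D = 3.7²/(4π × 92 × 0.2332²) = 0.218 m²/day.

0.218 m²/day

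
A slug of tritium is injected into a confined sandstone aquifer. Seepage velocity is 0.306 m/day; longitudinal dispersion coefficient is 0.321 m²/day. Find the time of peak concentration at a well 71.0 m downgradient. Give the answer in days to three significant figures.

For the 1D instantaneous-source solution, setting ∂C/∂t = 0 at fixed x gives v²t² + 2Dt − x² = 0, so t = (√(D² + v²x²) − D)/v².
√(D² + v²x²) = √(0.321² + 0.306² × 71.0²) = 21.73; v² = 0.093636.
t = (21.73 − 0.321)/0.093636 = 229 days (vs. the pure-advection estimate x/v = 232 d).

229 days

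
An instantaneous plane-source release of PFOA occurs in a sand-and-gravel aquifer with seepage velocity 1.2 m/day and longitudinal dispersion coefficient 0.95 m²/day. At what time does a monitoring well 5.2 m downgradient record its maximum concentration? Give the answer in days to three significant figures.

3.72 days

For the 1D instantaneous-source solution, setting ∂C/∂t = 0 at fixed x gives v²t² + 2Dt − x² = 0, so t = (√(D² + v²x²) − D)/v².
√(D² + v²x²) = √(0.95² + 1.2² × 5.2²) = 6.312; v² = 1.44.
t = (6.312 − 0.95)/1.44 = 3.72 days (vs. the pure-advection estimate x/v = 4.33 d).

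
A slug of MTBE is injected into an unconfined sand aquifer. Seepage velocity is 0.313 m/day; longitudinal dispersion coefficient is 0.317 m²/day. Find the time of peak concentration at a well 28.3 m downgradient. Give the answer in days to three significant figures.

For the 1D instantaneous-source solution, setting ∂C/∂t = 0 at fixed x gives v²t² + 2Dt − x² = 0, so t = (√(D² + v²x²) − D)/v².
√(D² + v²x²) = √(0.317² + 0.313² × 28.3²) = 8.864; v² = 0.097969.
t = (8.864 − 0.317)/0.097969 = 87.2 days (vs. the pure-advection estimate x/v = 90.4 d).

87.2 days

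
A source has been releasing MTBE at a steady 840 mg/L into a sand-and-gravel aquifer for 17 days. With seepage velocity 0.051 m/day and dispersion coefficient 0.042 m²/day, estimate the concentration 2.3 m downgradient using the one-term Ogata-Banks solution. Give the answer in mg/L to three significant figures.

For a continuous step input, C/C₀ ≈ ½·erfc((x−vt)/(2√(Dt))).
vt = 0.051 × 17 = 0.867 m and 2√(Dt) = 2√(0.042 × 17) = 1.690 m.
Argument (x−vt)/(2√(Dt)) = (2.3 − 0.867)/1.690 = 0.8479; ½·erfc(0.8479) = 0.1152.
C = 840 × 0.1152 = 96.8 mg/L.

96.8 mg/L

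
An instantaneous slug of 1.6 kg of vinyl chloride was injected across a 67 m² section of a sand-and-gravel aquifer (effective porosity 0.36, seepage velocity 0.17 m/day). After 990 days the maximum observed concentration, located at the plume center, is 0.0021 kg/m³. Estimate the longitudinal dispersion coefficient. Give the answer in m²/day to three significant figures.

0.0802 m²/day

At the plume center C_max = M/(n_e·A·√(4πDt)), so D = M²/(4πt·(n_e·A·C_max)²).
n_e·A·C_max = 0.36 × 67 × 0.0021 = 0.05065 kg/m.
D = 1.6²/(4π × 990 × 0.05065²) = 0.0802 m²/day.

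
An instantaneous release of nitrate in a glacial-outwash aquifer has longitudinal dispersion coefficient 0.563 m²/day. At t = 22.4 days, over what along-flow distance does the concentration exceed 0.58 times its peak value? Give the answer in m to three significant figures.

The plume is Gaussian with σ = √(2Dt) = √(2 × 0.563 × 22.4) = 5.022 m.
C/C_peak = exp(−Δx²/(2σ²)) = 0.58 ⇒ Δx = σ·√(−2 ln 0.58) = 5.022 × 1.044 = 5.243 m.
Width = 2Δx = 10.5 m.

10.5 m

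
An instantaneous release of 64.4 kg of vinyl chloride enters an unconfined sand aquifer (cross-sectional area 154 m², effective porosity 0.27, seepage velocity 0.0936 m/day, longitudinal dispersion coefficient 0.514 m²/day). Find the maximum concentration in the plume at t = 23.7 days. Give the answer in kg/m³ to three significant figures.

The peak of an instantaneous 1D plume sits at x = vt; there the Gaussian factor is 1 and C_max = M/(n_e·A·√(4πDt)), where n_e·A is the pore area the mass is dissolved in.
√(4πDt) = √(4π × 0.514 × 23.7) = 12.37 m, so C_max = 64.4/(0.27 × 154 × 12.37) = 0.125 kg/m³.

0.125 kg/m³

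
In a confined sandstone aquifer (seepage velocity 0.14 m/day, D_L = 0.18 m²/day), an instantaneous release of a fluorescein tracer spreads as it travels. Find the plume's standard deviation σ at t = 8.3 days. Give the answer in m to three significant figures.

Dispersive spreading gives a Gaussian with σ² = 2Dt; advection only shifts the center.
σ = √(2 × 0.18 × 8.3) = 1.73 m.

1.73 m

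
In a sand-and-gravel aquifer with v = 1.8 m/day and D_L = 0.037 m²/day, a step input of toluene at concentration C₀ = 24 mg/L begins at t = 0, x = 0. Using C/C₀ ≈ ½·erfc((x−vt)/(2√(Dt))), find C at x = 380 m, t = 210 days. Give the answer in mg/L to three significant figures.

For a continuous step input, C/C₀ ≈ ½·erfc((x−vt)/(2√(Dt))).
vt = 1.8 × 210 = 378 m and 2√(Dt) = 2√(0.037 × 210) = 5.575 m.
Argument (x−vt)/(2√(Dt)) = (380 − 378)/5.575 = 0.3587; ½·erfc(0.3587) = 0.3060.
C = 24 × 0.3060 = 7.34 mg/L.

7.34 mg/L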